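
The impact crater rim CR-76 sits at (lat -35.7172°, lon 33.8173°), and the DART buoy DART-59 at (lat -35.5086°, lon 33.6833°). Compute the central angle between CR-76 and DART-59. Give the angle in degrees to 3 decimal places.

0.235°

Δφ = 0.2086°,  Δλ = -0.1340°
a = sin²(Δφ/2) + cos φ₁ cos φ₂ sin²(Δλ/2) = 0.000004
c = 2·arcsin(√a) = 0.004107 rad = 0.2353°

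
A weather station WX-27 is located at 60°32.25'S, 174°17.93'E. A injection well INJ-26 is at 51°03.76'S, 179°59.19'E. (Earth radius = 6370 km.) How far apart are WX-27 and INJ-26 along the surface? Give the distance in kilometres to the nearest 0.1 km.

1110.7 km

WX-27: φ = -60.53750°, λ = +174.29883°
INJ-26: φ = -51.06267°, λ = +179.98650°
Δφ = 9.4748°,  Δλ = 5.6877°
a = sin²(Δφ/2) + cos φ₁ cos φ₂ sin²(Δλ/2) = 0.007582
c = 2·arcsin(√a) = 0.174369 rad = 9.9906°
d = R·c = 6370 × 0.174369 = 1110.7 km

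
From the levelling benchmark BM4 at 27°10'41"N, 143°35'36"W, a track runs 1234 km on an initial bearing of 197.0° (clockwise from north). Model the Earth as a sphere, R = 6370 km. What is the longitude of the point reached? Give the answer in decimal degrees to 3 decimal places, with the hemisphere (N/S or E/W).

146.959°W

BM4: φ = +27.17806°, λ = -143.59333°
δ = d/R = 1234/6370 = 0.193721 rad
φ₂ = arcsin(sin φ₁ cos δ + cos φ₁ sin δ cos θ)
   = arcsin(0.45676·0.98129 + 0.88959·0.19251·-0.95630) = 16.52539°
λ₂ = λ₁ + atan2(sin θ sin δ cos φ₁, cos δ − sin φ₁ sin φ₂) = -146.95910°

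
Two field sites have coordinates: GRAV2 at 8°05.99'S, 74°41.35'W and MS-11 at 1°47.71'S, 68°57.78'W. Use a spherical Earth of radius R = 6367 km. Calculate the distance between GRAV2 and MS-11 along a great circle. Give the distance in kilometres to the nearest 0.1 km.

GRAV2: φ = -8.09983°, λ = -74.68917°
MS-11: φ = -1.79517°, λ = -68.96300°
Δφ = 6.3047°,  Δλ = 5.7262°
a = sin²(Δφ/2) + cos φ₁ cos φ₂ sin²(Δλ/2) = 0.005493
c = 2·arcsin(√a) = 0.148363 rad = 8.5006°
d = R·c = 6367 × 0.148363 = 944.6 km

944.6 km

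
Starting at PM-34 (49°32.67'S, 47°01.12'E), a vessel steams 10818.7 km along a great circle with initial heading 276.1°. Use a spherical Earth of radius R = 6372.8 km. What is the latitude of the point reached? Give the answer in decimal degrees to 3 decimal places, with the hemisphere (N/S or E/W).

PM-34: φ = -49.54450°, λ = +47.01867°
δ = d/R = 10818.7/6372.8 = 1.697637 rad
φ₂ = arcsin(sin φ₁ cos δ + cos φ₁ sin δ cos θ)
   = arcsin(-0.76091·-0.12650 + 0.64886·0.99197·0.10626) = 9.47702°
λ₂ = λ₁ + atan2(sin θ sin δ cos φ₁, cos δ − sin φ₁ sin φ₂) = -43.09014°

9.477°N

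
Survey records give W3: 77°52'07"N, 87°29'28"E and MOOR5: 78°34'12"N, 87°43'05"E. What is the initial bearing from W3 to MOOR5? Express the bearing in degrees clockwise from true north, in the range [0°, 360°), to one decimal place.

W3: φ = +77.86861°, λ = +87.49111°
MOOR5: φ = +78.57000°, λ = +87.71806°
Δλ = 0.2269°
y = sin Δλ · cos φ₂ = 0.000785
x = cos φ₁ sin φ₂ − sin φ₁ cos φ₂ cos Δλ = 0.012243
θ = atan2(y, x) = 3.6685° → 3.6685° (mod 360°)

3.7°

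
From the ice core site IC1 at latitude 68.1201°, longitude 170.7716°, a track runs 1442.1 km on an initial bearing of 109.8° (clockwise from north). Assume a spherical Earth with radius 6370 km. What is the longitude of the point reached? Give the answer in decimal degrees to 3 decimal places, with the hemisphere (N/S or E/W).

163.265°W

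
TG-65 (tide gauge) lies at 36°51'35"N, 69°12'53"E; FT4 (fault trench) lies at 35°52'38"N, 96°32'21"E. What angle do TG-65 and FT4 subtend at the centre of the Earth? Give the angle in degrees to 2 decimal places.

21.95°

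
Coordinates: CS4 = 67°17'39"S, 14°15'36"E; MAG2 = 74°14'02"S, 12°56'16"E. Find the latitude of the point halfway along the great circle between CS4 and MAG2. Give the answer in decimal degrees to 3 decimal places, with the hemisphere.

70.765°S

CS4: φ = -67.29417°, λ = +14.26000°
MAG2: φ = -74.23389°, λ = +12.93778°
Bx = cos φ₂ cos Δλ = 0.271639,  By = cos φ₂ sin Δλ = -0.006270
φₘ = atan2(sin φ₁ + sin φ₂, √((cos φ₁ + Bx)² + By²)) = -70.76518°
λₘ = λ₁ + atan2(By, cos φ₁ + Bx) = 13.71377°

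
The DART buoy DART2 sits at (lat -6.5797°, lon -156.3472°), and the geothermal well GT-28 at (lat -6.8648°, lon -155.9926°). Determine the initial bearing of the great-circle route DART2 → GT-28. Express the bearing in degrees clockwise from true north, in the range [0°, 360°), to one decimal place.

129.0°

Δλ = 0.3546°
y = sin Δλ · cos φ₂ = 0.006145
x = cos φ₁ sin φ₂ − sin φ₁ cos φ₂ cos Δλ = -0.004978
θ = atan2(y, x) = 129.0132° → 129.0132° (mod 360°)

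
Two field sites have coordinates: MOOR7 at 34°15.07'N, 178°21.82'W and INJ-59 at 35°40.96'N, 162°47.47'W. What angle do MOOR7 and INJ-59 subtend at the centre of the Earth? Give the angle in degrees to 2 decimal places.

12.83°

MOOR7: φ = +34.25117°, λ = -178.36367°
INJ-59: φ = +35.68267°, λ = -162.79117°
Δφ = 1.4315°,  Δλ = 15.5725°
a = sin²(Δφ/2) + cos φ₁ cos φ₂ sin²(Δλ/2) = 0.012479
c = 2·arcsin(√a) = 0.223886 rad = 12.8277°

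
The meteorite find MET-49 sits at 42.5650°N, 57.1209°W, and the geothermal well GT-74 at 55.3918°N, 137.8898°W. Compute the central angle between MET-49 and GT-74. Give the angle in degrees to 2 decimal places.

Δφ = 12.8268°,  Δλ = -80.7689°
a = sin²(Δφ/2) + cos φ₁ cos φ₂ sin²(Δλ/2) = 0.188080
c = 2·arcsin(√a) = 0.897150 rad = 51.4029°

51.40°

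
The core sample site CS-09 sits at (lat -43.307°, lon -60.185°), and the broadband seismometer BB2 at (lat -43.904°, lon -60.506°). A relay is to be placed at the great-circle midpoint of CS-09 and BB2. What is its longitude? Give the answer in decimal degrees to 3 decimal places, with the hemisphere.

Bx = cos φ₂ cos Δλ = 0.720491,  By = cos φ₂ sin Δλ = -0.004037
φₘ = atan2(sin φ₁ + sin φ₂, √((cos φ₁ + Bx)² + By²)) = -43.60561°
λₘ = λ₁ + atan2(By, cos φ₁ + Bx) = -60.34470°

60.345°W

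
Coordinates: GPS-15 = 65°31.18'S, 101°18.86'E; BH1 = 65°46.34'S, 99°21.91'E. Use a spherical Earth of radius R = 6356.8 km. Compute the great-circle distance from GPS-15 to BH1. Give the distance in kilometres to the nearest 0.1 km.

93.5 km

GPS-15: φ = -65.51967°, λ = +101.31433°
BH1: φ = -65.77233°, λ = +99.36517°
Δφ = -0.2527°,  Δλ = -1.9492°
a = sin²(Δφ/2) + cos φ₁ cos φ₂ sin²(Δλ/2) = 0.000054
c = 2·arcsin(√a) = 0.014705 rad = 0.8425°
d = R·c = 6356.8 × 0.014705 = 93.5 km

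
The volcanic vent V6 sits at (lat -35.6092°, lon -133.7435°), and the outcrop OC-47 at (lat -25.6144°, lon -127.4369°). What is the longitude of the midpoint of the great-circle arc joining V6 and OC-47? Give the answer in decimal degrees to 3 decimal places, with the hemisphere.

130.427°W

Bx = cos φ₂ cos Δλ = 0.896267,  By = cos φ₂ sin Δλ = 0.099053
φₘ = atan2(sin φ₁ + sin φ₂, √((cos φ₁ + Bx)² + By²)) = -30.64976°
λₘ = λ₁ + atan2(By, cos φ₁ + Bx) = -130.42689°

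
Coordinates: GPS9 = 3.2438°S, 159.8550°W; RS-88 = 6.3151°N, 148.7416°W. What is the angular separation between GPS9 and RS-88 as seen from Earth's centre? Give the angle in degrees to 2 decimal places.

Δφ = 9.5589°,  Δλ = 11.1134°
a = sin²(Δφ/2) + cos φ₁ cos φ₂ sin²(Δλ/2) = 0.016247
c = 2·arcsin(√a) = 0.255620 rad = 14.6460°

14.65°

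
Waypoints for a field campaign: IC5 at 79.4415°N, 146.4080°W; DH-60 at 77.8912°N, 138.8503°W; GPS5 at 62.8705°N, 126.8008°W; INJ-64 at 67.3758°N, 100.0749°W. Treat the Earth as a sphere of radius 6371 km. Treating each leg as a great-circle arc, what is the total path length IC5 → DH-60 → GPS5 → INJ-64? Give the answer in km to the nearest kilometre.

3293 km

IC5→DH-60: c = 0.037418 rad, d = 238.39 km
DH-60→GPS5: c = 0.270173 rad, d = 1721.27 km
GPS5→INJ-64: c = 0.209332 rad, d = 1333.66 km
Total = 238.39 + 1721.27 + 1333.66 = 3293.32 km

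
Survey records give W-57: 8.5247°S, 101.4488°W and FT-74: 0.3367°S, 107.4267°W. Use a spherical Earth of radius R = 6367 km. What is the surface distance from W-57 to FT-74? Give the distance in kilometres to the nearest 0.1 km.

Δφ = 8.1880°,  Δλ = -5.9779°
a = sin²(Δφ/2) + cos φ₁ cos φ₂ sin²(Δλ/2) = 0.007786
c = 2·arcsin(√a) = 0.176704 rad = 10.1244°
d = R·c = 6367 × 0.176704 = 1125.1 km

1125.1 km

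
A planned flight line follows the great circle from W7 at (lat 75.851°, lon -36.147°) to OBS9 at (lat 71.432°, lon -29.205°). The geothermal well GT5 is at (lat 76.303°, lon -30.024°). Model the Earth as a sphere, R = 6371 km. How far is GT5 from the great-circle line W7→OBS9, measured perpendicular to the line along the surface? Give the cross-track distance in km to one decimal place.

δ₁₃ = central angle W7→GT5 = 0.026883 rad  (haversine)
θ₁₃ = bearing W7→GT5 = 69.988°,  θ₁₂ = bearing W7→OBS9 = 152.768°
dₓₜ = R·arcsin(sin δ₁₃ · sin(θ₁₃ − θ₁₂)) = 6371·arcsin(0.02688·sin(-82.781°)) = -169.912 km
|dₓₜ| = 169.912 km

169.9 km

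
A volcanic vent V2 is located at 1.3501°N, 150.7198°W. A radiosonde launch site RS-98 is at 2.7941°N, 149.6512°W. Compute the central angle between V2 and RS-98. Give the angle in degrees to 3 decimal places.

Δφ = 1.4440°,  Δλ = 1.0686°
a = sin²(Δφ/2) + cos φ₁ cos φ₂ sin²(Δλ/2) = 0.000246
c = 2·arcsin(√a) = 0.031345 rad = 1.7960°

1.796°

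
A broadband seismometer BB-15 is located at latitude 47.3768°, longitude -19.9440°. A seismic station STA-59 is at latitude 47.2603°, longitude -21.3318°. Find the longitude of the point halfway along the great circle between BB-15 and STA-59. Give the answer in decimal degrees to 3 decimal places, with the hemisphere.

20.639°W

Bx = cos φ₂ cos Δλ = 0.678470,  By = cos φ₂ sin Δλ = -0.016437
φₘ = atan2(sin φ₁ + sin φ₂, √((cos φ₁ + Bx)² + By²)) = 47.32064°
λₘ = λ₁ + atan2(By, cos φ₁ + Bx) = -20.63867°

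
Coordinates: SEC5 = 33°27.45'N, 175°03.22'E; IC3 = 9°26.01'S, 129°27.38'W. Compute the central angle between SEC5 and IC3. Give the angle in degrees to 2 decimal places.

SEC5: φ = +33.45750°, λ = +175.05367°
IC3: φ = -9.43350°, λ = -129.45633°
Δφ = -42.8910°,  Δλ = 55.4900°
a = sin²(Δφ/2) + cos φ₁ cos φ₂ sin²(Δλ/2) = 0.312042
c = 2·arcsin(√a) = 1.185412 rad = 67.9191°

67.92°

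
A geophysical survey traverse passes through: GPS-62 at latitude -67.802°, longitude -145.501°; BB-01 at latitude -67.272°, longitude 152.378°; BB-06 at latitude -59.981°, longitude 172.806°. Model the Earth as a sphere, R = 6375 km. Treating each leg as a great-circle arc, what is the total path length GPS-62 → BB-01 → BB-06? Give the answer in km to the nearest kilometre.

3815 km

GPS-62→BB-01: c = 0.396951 rad, d = 2530.56 km
BB-01→BB-06: c = 0.201544 rad, d = 1284.84 km
Total = 2530.56 + 1284.84 = 3815.40 km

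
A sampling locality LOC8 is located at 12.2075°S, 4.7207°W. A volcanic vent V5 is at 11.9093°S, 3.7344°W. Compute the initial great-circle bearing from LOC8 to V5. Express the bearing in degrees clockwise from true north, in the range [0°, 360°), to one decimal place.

72.9°

Δλ = 0.9863°
y = sin Δλ · cos φ₂ = 0.016843
x = cos φ₁ sin φ₂ − sin φ₁ cos φ₂ cos Δλ = 0.005174
θ = atan2(y, x) = 72.9237° → 72.9237° (mod 360°)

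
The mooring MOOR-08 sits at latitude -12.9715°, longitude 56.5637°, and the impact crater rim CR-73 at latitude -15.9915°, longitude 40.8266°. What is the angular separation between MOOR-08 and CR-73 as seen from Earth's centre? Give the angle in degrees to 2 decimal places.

15.53°

Δφ = -3.0200°,  Δλ = -15.7371°
a = sin²(Δφ/2) + cos φ₁ cos φ₂ sin²(Δλ/2) = 0.018251
c = 2·arcsin(√a) = 0.271023 rad = 15.5285°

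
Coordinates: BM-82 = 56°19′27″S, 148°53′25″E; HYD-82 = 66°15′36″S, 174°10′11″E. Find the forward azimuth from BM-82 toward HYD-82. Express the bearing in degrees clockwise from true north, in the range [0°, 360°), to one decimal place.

140.0°

BM-82: φ = -56.32417°, λ = +148.89028°
HYD-82: φ = -66.26000°, λ = +174.16972°
Δλ = 25.2794°
y = sin Δλ · cos φ₂ = 0.171918
x = cos φ₁ sin φ₂ − sin φ₁ cos φ₂ cos Δλ = -0.204629
θ = atan2(y, x) = 139.9648° → 139.9648° (mod 360°)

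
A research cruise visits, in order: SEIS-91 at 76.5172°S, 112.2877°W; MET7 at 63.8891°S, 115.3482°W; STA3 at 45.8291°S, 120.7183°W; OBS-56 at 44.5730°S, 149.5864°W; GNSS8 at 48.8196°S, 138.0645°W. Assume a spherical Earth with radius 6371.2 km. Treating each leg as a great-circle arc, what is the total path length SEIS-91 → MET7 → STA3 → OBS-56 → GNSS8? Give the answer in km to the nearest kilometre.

6694 km

SEIS-91→MET7: c = 0.221070 rad, d = 1408.48 km
MET7→STA3: c = 0.319520 rad, d = 2035.72 km
STA3→OBS-56: c = 0.353758 rad, d = 2253.86 km
OBS-56→GNSS8: c = 0.156347 rad, d = 996.12 km
Total = 1408.48 + 2035.72 + 2253.86 + 996.12 = 6694.19 km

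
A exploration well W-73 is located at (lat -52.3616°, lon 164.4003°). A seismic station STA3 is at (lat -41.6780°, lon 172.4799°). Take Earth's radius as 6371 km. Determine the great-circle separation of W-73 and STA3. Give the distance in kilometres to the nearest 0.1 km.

1334.6 km

Δφ = 10.6836°,  Δλ = 8.0796°
a = sin²(Δφ/2) + cos φ₁ cos φ₂ sin²(Δλ/2) = 0.010931
c = 2·arcsin(√a) = 0.209484 rad = 12.0025°
d = R·c = 6371 × 0.209484 = 1334.6 km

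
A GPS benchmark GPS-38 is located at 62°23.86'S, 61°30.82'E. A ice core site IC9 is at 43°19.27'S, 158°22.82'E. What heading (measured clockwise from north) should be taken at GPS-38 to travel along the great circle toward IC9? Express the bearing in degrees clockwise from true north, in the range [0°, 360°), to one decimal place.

118.7°

GPS-38: φ = -62.39767°, λ = +61.51367°
IC9: φ = -43.32117°, λ = +158.38033°
Δλ = 96.8667°
y = sin Δλ · cos φ₂ = 0.722301
x = cos φ₁ sin φ₂ − sin φ₁ cos φ₂ cos Δλ = -0.394968
θ = atan2(y, x) = 118.6707° → 118.6707° (mod 360°)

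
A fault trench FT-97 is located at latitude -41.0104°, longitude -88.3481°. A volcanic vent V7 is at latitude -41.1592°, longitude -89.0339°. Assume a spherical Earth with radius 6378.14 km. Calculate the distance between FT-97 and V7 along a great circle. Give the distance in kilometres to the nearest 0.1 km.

Δφ = -0.1488°,  Δλ = -0.6858°
a = sin²(Δφ/2) + cos φ₁ cos φ₂ sin²(Δλ/2) = 0.000022
c = 2·arcsin(√a) = 0.009388 rad = 0.5379°
d = R·c = 6378.14 × 0.009388 = 59.9 km

59.9 km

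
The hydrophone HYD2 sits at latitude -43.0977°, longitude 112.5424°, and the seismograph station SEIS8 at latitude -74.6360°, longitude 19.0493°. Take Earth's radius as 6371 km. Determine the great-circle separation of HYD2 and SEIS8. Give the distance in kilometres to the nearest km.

5524 km

Δφ = -31.5383°,  Δλ = -93.4931°
a = sin²(Δφ/2) + cos φ₁ cos φ₂ sin²(Δλ/2) = 0.176480
c = 2·arcsin(√a) = 0.867101 rad = 49.6813°
d = R·c = 6371 × 0.867101 = 5524.3 km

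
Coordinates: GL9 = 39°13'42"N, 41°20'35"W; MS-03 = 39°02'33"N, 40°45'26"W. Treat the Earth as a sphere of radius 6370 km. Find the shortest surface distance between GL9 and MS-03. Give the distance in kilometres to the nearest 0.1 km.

54.6 km

GL9: φ = +39.22833°, λ = -41.34306°
MS-03: φ = +39.04250°, λ = -40.75722°
Δφ = -0.1858°,  Δλ = 0.5858°
a = sin²(Δφ/2) + cos φ₁ cos φ₂ sin²(Δλ/2) = 0.000018
c = 2·arcsin(√a) = 0.008568 rad = 0.4909°
d = R·c = 6370 × 0.008568 = 54.6 km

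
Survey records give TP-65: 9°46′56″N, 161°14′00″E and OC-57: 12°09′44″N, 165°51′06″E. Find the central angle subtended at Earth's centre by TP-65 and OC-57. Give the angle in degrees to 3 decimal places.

5.120°

TP-65: φ = +9.78222°, λ = +161.23333°
OC-57: φ = +12.16222°, λ = +165.85167°
Δφ = 2.3800°,  Δλ = 4.6183°
a = sin²(Δφ/2) + cos φ₁ cos φ₂ sin²(Δλ/2) = 0.001995
c = 2·arcsin(√a) = 0.089365 rad = 5.1203°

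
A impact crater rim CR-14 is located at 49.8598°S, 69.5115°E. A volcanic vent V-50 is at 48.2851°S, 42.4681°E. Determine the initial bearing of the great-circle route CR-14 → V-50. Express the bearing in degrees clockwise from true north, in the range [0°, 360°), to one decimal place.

Δλ = -27.0434°
y = sin Δλ · cos φ₂ = -0.302545
x = cos φ₁ sin φ₂ − sin φ₁ cos φ₂ cos Δλ = -0.028139
θ = atan2(y, x) = -95.3137° → 264.6863° (mod 360°)

264.7°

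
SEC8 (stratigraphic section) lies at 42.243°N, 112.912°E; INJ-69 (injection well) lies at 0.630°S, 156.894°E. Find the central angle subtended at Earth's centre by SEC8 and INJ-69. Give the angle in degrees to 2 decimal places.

58.31°

Δφ = -42.8730°,  Δλ = 43.9820°
a = sin²(Δφ/2) + cos φ₁ cos φ₂ sin²(Δλ/2) = 0.237368
c = 2·arcsin(√a) = 1.017770 rad = 58.3139°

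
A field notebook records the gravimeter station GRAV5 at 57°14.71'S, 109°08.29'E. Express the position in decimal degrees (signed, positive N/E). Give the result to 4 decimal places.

-57.2452°, +109.1382°

lat: 57.2452° S → -57.2452°
lon: 109.1382° E → +109.1382°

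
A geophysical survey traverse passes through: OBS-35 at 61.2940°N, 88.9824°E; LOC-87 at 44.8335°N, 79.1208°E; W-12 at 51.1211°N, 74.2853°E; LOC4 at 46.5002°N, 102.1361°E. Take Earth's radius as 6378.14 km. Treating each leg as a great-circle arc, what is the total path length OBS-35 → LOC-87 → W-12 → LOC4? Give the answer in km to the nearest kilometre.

OBS-35→LOC-87: c = 0.304549 rad, d = 1942.45 km
LOC-87→W-12: c = 0.123363 rad, d = 786.83 km
W-12→LOC4: c = 0.327957 rad, d = 2091.75 km
Total = 1942.45 + 786.83 + 2091.75 = 4821.03 km

4821 km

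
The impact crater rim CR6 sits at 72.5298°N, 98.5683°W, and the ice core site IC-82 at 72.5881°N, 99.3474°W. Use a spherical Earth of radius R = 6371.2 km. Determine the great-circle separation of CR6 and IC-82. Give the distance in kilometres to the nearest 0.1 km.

Δφ = 0.0583°,  Δλ = -0.7791°
a = sin²(Δφ/2) + cos φ₁ cos φ₂ sin²(Δλ/2) = 0.000004
c = 2·arcsin(√a) = 0.004201 rad = 0.2407°
d = R·c = 6371.2 × 0.004201 = 26.8 km

26.8 km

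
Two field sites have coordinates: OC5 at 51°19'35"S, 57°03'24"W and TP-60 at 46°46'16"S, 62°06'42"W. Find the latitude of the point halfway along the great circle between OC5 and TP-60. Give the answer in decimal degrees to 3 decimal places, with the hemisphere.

49.076°S

OC5: φ = -51.32639°, λ = -57.05667°
TP-60: φ = -46.77111°, λ = -62.11167°
Bx = cos φ₂ cos Δλ = 0.682251,  By = cos φ₂ sin Δλ = -0.060349
φₘ = atan2(sin φ₁ + sin φ₂, √((cos φ₁ + Bx)² + By²)) = -49.07630°
λₘ = λ₁ + atan2(By, cos φ₁ + Bx) = -59.70008°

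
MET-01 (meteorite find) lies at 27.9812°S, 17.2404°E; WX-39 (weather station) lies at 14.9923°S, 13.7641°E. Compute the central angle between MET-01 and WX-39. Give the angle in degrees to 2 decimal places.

Δφ = 12.9889°,  Δλ = -3.4763°
a = sin²(Δφ/2) + cos φ₁ cos φ₂ sin²(Δλ/2) = 0.013578
c = 2·arcsin(√a) = 0.233580 rad = 13.3831°

13.38°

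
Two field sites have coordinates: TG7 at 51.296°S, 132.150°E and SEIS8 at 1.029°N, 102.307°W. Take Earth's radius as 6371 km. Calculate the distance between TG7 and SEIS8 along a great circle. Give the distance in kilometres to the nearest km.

Δφ = 52.3250°,  Δλ = 125.5430°
a = sin²(Δφ/2) + cos φ₁ cos φ₂ sin²(Δλ/2) = 0.688725
c = 2·arcsin(√a) = 1.957837 rad = 112.1758°
d = R·c = 6371 × 1.957837 = 12473.4 km

12473 km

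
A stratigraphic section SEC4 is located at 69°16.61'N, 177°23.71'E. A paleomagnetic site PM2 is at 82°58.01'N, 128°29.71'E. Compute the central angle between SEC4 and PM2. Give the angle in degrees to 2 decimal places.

16.91°

SEC4: φ = +69.27683°, λ = +177.39517°
PM2: φ = +82.96683°, λ = +128.49517°
Δφ = 13.6900°,  Δλ = -48.9000°
a = sin²(Δφ/2) + cos φ₁ cos φ₂ sin²(Δλ/2) = 0.021627
c = 2·arcsin(√a) = 0.295195 rad = 16.9134°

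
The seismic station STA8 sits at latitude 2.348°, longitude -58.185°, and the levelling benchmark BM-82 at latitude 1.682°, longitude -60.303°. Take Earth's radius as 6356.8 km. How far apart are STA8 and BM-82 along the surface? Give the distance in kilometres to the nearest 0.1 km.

Δφ = -0.6660°,  Δλ = -2.1180°
a = sin²(Δφ/2) + cos φ₁ cos φ₂ sin²(Δλ/2) = 0.000375
c = 2·arcsin(√a) = 0.038729 rad = 2.2190°
d = R·c = 6356.8 × 0.038729 = 246.2 km

246.2 km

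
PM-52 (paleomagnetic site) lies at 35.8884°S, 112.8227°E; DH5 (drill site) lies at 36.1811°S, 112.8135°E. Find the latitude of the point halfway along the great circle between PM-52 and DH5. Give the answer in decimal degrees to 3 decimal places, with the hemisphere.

Bx = cos φ₂ cos Δλ = 0.807155,  By = cos φ₂ sin Δλ = -0.000130
φₘ = atan2(sin φ₁ + sin φ₂, √((cos φ₁ + Bx)² + By²)) = -36.03475°
λₘ = λ₁ + atan2(By, cos φ₁ + Bx) = 112.81811°

36.035°S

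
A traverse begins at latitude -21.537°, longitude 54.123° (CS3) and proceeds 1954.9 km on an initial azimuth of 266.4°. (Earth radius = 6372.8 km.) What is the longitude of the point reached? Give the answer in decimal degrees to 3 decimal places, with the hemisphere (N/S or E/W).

35.214°E

δ = d/R = 1954.9/6372.8 = 0.306757 rad
φ₂ = arcsin(sin φ₁ cos δ + cos φ₁ sin δ cos θ)
   = arcsin(-0.36710·0.95332 + 0.93018·0.30197·-0.06279) = -21.56779°
λ₂ = λ₁ + atan2(sin θ sin δ cos φ₁, cos δ − sin φ₁ sin φ₂) = 35.21422°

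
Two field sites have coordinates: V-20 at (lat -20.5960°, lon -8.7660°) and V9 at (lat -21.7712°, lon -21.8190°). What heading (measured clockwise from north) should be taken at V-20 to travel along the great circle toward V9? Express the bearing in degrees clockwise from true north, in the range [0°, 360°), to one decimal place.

Δλ = -13.0530°
y = sin Δλ · cos φ₂ = -0.209743
x = cos φ₁ sin φ₂ − sin φ₁ cos φ₂ cos Δλ = -0.028951
θ = atan2(y, x) = -97.8589° → 262.1411° (mod 360°)

262.1°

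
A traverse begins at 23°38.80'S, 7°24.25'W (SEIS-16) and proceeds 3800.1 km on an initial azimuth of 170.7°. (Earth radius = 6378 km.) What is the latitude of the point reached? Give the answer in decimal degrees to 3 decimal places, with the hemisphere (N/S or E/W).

SEIS-16: φ = -23.64667°, λ = -7.40417°
δ = d/R = 3800.1/6378 = 0.595814 rad
φ₂ = arcsin(sin φ₁ cos δ + cos φ₁ sin δ cos θ)
   = arcsin(-0.40110·0.82769 + 0.91604·0.56118·-0.98686) = -57.06521°
λ₂ = λ₁ + atan2(sin θ sin δ cos φ₁, cos δ − sin φ₁ sin φ₂) = 2.19794°

57.065°S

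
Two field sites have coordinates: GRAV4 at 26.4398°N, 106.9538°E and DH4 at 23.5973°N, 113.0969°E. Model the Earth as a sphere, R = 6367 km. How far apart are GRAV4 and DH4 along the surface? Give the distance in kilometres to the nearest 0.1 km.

Δφ = -2.8425°,  Δλ = 6.1431°
a = sin²(Δφ/2) + cos φ₁ cos φ₂ sin²(Δλ/2) = 0.002971
c = 2·arcsin(√a) = 0.109069 rad = 6.2492°
d = R·c = 6367 × 0.109069 = 694.4 km

694.4 km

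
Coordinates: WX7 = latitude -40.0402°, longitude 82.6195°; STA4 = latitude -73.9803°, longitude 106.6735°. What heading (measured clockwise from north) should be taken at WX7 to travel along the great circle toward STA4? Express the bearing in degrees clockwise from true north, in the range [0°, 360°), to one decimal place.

Δλ = 24.0540°
y = sin Δλ · cos φ₂ = 0.112484
x = cos φ₁ sin φ₂ − sin φ₁ cos φ₂ cos Δλ = -0.573743
θ = atan2(y, x) = 168.9077° → 168.9077° (mod 360°)

168.9°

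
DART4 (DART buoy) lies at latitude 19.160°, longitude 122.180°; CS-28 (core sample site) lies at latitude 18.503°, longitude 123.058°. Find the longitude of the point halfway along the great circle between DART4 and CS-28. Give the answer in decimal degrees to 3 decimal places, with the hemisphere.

Bx = cos φ₂ cos Δλ = 0.948196,  By = cos φ₂ sin Δλ = 0.014531
φₘ = atan2(sin φ₁ + sin φ₂, √((cos φ₁ + Bx)² + By²)) = 18.83201°
λₘ = λ₁ + atan2(By, cos φ₁ + Bx) = 122.61986°

122.620°E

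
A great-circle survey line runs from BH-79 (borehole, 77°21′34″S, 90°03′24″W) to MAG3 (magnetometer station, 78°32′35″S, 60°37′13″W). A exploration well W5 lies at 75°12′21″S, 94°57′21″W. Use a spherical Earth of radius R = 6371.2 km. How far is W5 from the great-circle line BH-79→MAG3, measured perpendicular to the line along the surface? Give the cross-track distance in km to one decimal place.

BH-79: φ = -77.35944°, λ = -90.05667°
MAG3: φ = -78.54306°, λ = -60.62028°
W5: φ = -75.20583°, λ = -94.95583°
δ₁₃ = central angle BH-79→W5 = 0.042676 rad  (haversine)
θ₁₃ = bearing BH-79→W5 = 329.259°,  θ₁₂ = bearing BH-79→MAG3 = 115.076°
dₓₜ = R·arcsin(sin δ₁₃ · sin(θ₁₃ − θ₁₂)) = 6371.2·arcsin(0.04266·sin(214.184°)) = -152.733 km
|dₓₜ| = 152.733 km

152.7 km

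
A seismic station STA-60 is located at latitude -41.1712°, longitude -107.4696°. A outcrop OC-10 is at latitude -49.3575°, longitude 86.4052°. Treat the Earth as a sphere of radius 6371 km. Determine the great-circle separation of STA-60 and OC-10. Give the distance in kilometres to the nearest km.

Δφ = -8.1863°,  Δλ = -166.1252°
a = sin²(Δφ/2) + cos φ₁ cos φ₂ sin²(Δλ/2) = 0.488233
c = 2·arcsin(√a) = 1.547261 rad = 88.6515°
d = R·c = 6371 × 1.547261 = 9857.6 km

9858 km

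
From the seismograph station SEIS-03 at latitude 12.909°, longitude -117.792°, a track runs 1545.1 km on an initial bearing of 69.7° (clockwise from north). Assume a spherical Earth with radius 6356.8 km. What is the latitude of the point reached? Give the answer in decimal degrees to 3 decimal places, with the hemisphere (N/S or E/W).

17.351°N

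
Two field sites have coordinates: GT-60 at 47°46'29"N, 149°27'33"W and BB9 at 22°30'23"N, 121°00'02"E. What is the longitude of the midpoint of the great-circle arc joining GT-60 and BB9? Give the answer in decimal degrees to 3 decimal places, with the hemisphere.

GT-60: φ = +47.77472°, λ = -149.45917°
BB9: φ = +22.50639°, λ = +121.00056°
Bx = cos φ₂ cos Δλ = 0.007412,  By = cos φ₂ sin Δλ = -0.923807
φₘ = atan2(sin φ₁ + sin φ₂, √((cos φ₁ + Bx)² + By²)) = 44.40747°
λₘ = λ₁ + atan2(By, cos φ₁ + Bx) = 156.87530°

156.875°E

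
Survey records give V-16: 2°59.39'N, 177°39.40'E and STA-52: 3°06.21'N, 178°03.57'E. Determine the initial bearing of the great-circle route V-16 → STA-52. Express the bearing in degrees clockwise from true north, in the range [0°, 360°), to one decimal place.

74.2°

V-16: φ = +2.98983°, λ = +177.65667°
STA-52: φ = +3.10350°, λ = +178.05950°
Δλ = 0.4028°
y = sin Δλ · cos φ₂ = 0.007020
x = cos φ₁ sin φ₂ − sin φ₁ cos φ₂ cos Δλ = 0.001985
θ = atan2(y, x) = 74.2108° → 74.2108° (mod 360°)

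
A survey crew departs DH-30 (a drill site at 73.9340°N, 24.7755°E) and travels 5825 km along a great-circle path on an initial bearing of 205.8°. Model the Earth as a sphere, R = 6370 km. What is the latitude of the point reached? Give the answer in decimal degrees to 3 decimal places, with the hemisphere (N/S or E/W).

22.893°N

δ = d/R = 5825/6370 = 0.914443 rad
φ₂ = arcsin(sin φ₁ cos δ + cos φ₁ sin δ cos θ)
   = arcsin(0.96094·0.61023 + 0.27674·0.79222·-0.90032) = 22.89291°
λ₂ = λ₁ + atan2(sin θ sin δ cos φ₁, cos δ − sin φ₁ sin φ₂) = 2.79564°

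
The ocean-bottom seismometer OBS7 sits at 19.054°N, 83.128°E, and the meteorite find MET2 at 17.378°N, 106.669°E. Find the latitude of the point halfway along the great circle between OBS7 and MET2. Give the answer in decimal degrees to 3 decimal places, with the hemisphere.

Bx = cos φ₂ cos Δλ = 0.874928,  By = cos φ₂ sin Δλ = 0.381174
φₘ = atan2(sin φ₁ + sin φ₂, √((cos φ₁ + Bx)² + By²)) = 18.58065°
λₘ = λ₁ + atan2(By, cos φ₁ + Bx) = 94.95597°

18.581°N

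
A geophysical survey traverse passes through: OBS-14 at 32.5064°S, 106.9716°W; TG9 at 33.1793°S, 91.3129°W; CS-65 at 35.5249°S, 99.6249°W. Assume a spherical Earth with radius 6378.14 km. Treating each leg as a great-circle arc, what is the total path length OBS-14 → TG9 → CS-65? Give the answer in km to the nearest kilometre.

2272 km

OBS-14→TG9: c = 0.229699 rad, d = 1465.05 km
TG9→CS-65: c = 0.126522 rad, d = 806.97 km
Total = 1465.05 + 806.97 = 2272.03 km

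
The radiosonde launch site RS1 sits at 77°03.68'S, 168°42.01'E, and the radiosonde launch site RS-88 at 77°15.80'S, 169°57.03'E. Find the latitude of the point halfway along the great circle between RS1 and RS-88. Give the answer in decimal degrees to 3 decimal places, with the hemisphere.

77.163°S

RS1: φ = -77.06133°, λ = +168.70017°
RS-88: φ = -77.26333°, λ = +169.95050°
Bx = cos φ₂ cos Δλ = 0.220418,  By = cos φ₂ sin Δλ = 0.004811
φₘ = atan2(sin φ₁ + sin φ₂, √((cos φ₁ + Bx)² + By²)) = -77.16307°
λₘ = λ₁ + atan2(By, cos φ₁ + Bx) = 169.32050°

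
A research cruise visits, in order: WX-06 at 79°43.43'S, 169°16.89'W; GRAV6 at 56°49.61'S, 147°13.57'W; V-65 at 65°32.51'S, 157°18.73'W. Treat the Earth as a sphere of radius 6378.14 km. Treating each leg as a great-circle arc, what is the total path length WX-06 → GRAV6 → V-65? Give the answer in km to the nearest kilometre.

WX-06: φ = -79.72383°, λ = -169.28150°
GRAV6: φ = -56.82683°, λ = -147.22617°
V-65: φ = -65.54183°, λ = -157.31217°
WX-06→GRAV6: c = 0.417605 rad, d = 2663.55 km
GRAV6→V-65: c = 0.173693 rad, d = 1107.84 km
Total = 2663.55 + 1107.84 = 3771.39 km

3771 km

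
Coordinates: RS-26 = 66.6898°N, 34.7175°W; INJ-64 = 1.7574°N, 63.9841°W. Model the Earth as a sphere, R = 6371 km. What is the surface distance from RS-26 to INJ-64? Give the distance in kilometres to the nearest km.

Δφ = -64.9324°,  Δλ = -29.2666°
a = sin²(Δφ/2) + cos φ₁ cos φ₂ sin²(Δλ/2) = 0.313400
c = 2·arcsin(√a) = 1.188340 rad = 68.0869°
d = R·c = 6371 × 1.188340 = 7570.9 km

7571 km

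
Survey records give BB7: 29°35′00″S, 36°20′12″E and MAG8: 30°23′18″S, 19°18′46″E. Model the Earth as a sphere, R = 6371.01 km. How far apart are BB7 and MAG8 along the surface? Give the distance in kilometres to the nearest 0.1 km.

1640.5 km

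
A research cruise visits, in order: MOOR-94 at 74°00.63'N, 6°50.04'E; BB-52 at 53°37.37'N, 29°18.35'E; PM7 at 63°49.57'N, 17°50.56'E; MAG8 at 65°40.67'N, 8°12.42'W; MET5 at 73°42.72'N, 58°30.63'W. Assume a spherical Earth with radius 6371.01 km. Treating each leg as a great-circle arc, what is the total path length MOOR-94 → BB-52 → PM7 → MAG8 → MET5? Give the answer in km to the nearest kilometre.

MOOR-94: φ = +74.01050°, λ = +6.83400°
BB-52: φ = +53.62283°, λ = +29.30583°
PM7: φ = +63.82617°, λ = +17.84267°
MAG8: φ = +65.67783°, λ = -8.20700°
MET5: φ = +73.71200°, λ = -58.51050°
MOOR-94→BB-52: c = 0.389888 rad, d = 2483.98 km
BB-52→PM7: c = 0.205462 rad, d = 1309.00 km
PM7→MAG8: c = 0.195131 rad, d = 1243.18 km
MAG8→MET5: c = 0.322481 rad, d = 2054.53 km
Total = 2483.98 + 1309.00 + 1243.18 + 2054.53 = 7090.70 km

7091 km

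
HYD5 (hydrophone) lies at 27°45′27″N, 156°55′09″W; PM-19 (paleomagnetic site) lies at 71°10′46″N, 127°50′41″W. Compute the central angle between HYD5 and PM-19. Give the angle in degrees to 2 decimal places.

46.34°

HYD5: φ = +27.75750°, λ = -156.91917°
PM-19: φ = +71.17944°, λ = -127.84472°
Δφ = 43.4219°,  Δλ = 29.0744°
a = sin²(Δφ/2) + cos φ₁ cos φ₂ sin²(Δλ/2) = 0.154831
c = 2·arcsin(√a) = 0.808841 rad = 46.3432°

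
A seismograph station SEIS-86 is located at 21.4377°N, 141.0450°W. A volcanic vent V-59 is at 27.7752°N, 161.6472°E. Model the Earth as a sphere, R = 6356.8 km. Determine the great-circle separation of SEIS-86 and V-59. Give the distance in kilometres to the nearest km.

5773 km

Δφ = 6.3375°,  Δλ = -57.3078°
a = sin²(Δφ/2) + cos φ₁ cos φ₂ sin²(Δλ/2) = 0.192425
c = 2·arcsin(√a) = 0.908219 rad = 52.0371°
d = R·c = 6356.8 × 0.908219 = 5773.4 km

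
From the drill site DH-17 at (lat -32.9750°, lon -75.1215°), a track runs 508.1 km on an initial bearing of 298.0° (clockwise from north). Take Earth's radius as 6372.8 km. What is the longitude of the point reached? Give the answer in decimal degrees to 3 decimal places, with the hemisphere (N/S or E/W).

79.815°W

δ = d/R = 508.1/6372.8 = 0.079729 rad
φ₂ = arcsin(sin φ₁ cos δ + cos φ₁ sin δ cos θ)
   = arcsin(-0.54427·0.99682 + 0.83891·0.07965·0.46947) = -30.74222°
λ₂ = λ₁ + atan2(sin θ sin δ cos φ₁, cos δ − sin φ₁ sin φ₂) = -79.81469°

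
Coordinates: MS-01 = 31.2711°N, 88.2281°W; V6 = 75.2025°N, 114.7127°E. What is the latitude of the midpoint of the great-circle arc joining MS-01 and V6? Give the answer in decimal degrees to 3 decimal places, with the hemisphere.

67.107°N

Bx = cos φ₂ cos Δλ = -0.235203,  By = cos φ₂ sin Δλ = -0.099551
φₘ = atan2(sin φ₁ + sin φ₂, √((cos φ₁ + Bx)² + By²)) = 67.10698°
λₘ = λ₁ + atan2(By, cos φ₁ + Bx) = -97.35700°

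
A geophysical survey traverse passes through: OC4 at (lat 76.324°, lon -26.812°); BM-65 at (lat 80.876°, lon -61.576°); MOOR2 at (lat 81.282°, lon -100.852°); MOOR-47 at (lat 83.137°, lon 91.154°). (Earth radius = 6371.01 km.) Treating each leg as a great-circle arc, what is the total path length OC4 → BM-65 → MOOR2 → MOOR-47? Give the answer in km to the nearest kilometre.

OC4→BM-65: c = 0.140445 rad, d = 894.78 km
BM-65→MOOR2: c = 0.104493 rad, d = 665.73 km
MOOR2→MOOR-47: c = 0.270461 rad, d = 1723.11 km
Total = 894.78 + 665.73 + 1723.11 = 3283.61 km

3284 km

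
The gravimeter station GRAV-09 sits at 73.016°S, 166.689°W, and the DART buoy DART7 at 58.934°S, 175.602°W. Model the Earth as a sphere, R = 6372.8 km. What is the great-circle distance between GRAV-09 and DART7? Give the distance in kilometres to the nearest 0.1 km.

1613.3 km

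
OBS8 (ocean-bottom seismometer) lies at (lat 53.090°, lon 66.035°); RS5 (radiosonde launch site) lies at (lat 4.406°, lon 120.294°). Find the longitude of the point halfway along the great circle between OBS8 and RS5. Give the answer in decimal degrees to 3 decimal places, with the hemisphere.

Bx = cos φ₂ cos Δλ = 0.582396,  By = cos φ₂ sin Δλ = 0.809267
φₘ = atan2(sin φ₁ + sin φ₂, √((cos φ₁ + Bx)² + By²)) = 31.44437°
λₘ = λ₁ + atan2(By, cos φ₁ + Bx) = 100.41126°

100.411°E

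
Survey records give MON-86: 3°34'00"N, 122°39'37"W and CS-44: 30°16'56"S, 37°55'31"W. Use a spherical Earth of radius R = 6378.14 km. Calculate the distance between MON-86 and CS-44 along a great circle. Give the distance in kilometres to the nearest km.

9714 km

MON-86: φ = +3.56667°, λ = -122.66028°
CS-44: φ = -30.28222°, λ = -37.92528°
Δφ = -33.8489°,  Δλ = 84.7350°
a = sin²(Δφ/2) + cos φ₁ cos φ₂ sin²(Δλ/2) = 0.476141
c = 2·arcsin(√a) = 1.523060 rad = 87.2649°
d = R·c = 6378.14 × 1.523060 = 9714.3 km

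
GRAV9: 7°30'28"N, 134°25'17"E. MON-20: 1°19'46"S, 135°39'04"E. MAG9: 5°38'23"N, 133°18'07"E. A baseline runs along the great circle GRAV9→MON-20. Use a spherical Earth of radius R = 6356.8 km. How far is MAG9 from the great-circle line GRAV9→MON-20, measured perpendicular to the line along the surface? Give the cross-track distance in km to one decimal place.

GRAV9: φ = +7.50778°, λ = +134.42139°
MON-20: φ = -1.32944°, λ = +135.65111°
MAG9: φ = +5.63972°, λ = +133.30194°
δ₁₃ = central angle GRAV9→MAG9 = 0.037943 rad  (haversine)
θ₁₃ = bearing GRAV9→MAG9 = 210.832°,  θ₁₂ = bearing GRAV9→MON-20 = 172.048°
dₓₜ = R·arcsin(sin δ₁₃ · sin(θ₁₃ − θ₁₂)) = 6356.8·arcsin(0.03793·sin(38.784°)) = 151.061 km
|dₓₜ| = 151.061 km

151.1 km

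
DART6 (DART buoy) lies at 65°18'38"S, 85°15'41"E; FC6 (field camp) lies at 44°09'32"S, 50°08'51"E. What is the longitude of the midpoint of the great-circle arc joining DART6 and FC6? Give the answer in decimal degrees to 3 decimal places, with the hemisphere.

62.929°E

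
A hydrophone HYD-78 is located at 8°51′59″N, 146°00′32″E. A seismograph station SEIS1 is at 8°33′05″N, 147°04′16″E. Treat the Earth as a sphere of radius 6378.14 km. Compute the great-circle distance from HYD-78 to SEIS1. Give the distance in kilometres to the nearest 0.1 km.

HYD-78: φ = +8.86639°, λ = +146.00889°
SEIS1: φ = +8.55139°, λ = +147.07111°
Δφ = -0.3150°,  Δλ = 1.0622°
a = sin²(Δφ/2) + cos φ₁ cos φ₂ sin²(Δλ/2) = 0.000092
c = 2·arcsin(√a) = 0.019132 rad = 1.0962°
d = R·c = 6378.14 × 0.019132 = 122.0 km

122.0 km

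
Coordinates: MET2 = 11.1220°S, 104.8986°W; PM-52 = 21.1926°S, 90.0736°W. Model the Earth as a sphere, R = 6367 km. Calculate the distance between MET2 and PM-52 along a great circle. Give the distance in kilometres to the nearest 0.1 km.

1935.7 km

Δφ = -10.0706°,  Δλ = 14.8250°
a = sin²(Δφ/2) + cos φ₁ cos φ₂ sin²(Δλ/2) = 0.022930
c = 2·arcsin(√a) = 0.304026 rad = 17.4194°
d = R·c = 6367 × 0.304026 = 1935.7 km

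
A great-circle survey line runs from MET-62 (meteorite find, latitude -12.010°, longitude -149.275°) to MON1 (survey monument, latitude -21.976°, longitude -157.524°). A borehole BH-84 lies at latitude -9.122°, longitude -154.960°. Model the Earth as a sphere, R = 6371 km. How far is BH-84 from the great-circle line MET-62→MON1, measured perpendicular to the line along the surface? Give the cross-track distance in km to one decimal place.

δ₁₃ = central angle MET-62→BH-84 = 0.109782 rad  (haversine)
θ₁₃ = bearing MET-62→BH-84 = 296.785°,  θ₁₂ = bearing MET-62→MON1 = 217.236°
dₓₜ = R·arcsin(sin δ₁₃ · sin(θ₁₃ − θ₁₂)) = 6371·arcsin(0.10956·sin(79.549°)) = 687.775 km
|dₓₜ| = 687.775 km

687.8 km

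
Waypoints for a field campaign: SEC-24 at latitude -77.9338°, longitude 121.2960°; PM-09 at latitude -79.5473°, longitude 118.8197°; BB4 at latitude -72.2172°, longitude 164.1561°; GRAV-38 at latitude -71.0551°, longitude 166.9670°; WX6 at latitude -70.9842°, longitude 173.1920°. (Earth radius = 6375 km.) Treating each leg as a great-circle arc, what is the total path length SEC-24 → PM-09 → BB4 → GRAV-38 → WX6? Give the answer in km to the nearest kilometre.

1993 km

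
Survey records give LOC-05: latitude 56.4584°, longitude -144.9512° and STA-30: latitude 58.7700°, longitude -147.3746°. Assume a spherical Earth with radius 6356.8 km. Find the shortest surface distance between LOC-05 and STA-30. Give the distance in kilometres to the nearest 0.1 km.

294.1 km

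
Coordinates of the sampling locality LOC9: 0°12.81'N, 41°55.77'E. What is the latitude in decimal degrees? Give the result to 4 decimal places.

0.2135°N

0° + 12.81′/60 = 0 + 0.21350 = 0.2135°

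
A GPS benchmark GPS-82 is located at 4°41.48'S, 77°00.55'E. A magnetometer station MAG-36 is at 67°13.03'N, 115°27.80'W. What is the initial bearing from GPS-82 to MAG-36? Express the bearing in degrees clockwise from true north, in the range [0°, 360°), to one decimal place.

5.4°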